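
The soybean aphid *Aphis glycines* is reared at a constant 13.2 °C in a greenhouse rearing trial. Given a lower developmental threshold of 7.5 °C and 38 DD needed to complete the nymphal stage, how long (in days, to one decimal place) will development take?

Daily accumulation = 13.2 − 7.5 = 5.7 DD/day.
Duration = 38 / 5.7 = 6.667 ≈ 6.7 days.

6.7 days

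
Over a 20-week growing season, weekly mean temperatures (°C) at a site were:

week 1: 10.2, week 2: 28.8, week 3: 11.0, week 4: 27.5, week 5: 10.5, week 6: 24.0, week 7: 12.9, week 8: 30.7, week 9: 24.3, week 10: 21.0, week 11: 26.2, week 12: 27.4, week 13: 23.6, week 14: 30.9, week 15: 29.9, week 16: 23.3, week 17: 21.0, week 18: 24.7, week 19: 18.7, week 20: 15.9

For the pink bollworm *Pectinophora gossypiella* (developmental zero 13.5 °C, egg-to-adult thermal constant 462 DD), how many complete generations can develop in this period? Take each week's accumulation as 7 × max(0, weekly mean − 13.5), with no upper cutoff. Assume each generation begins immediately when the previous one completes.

2 generations

Weekly DD (7 × max(0, T̄ − 13.5)): 0.0, 107.1, 0.0, 98.0, 0.0, 73.5, 0.0, 120.4, 75.6, 52.5, 88.9, 97.3, 70.7, 121.8, 114.8, 68.6, 52.5, 78.4, 36.4, 16.8.
Season total = 1273.3 DD.
Complete generations = ⌊1273.3 / 462⌋ = 2.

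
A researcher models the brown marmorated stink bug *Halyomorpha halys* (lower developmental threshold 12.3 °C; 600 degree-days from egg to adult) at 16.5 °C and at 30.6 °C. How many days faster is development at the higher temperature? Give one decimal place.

110.1 days

At 16.5 °C: 600 / (16.5 − 12.3) = 600 / 4.2 = 142.857 d.
At 30.6 °C: 600 / (30.6 − 12.3) = 600 / 18.3 = 32.787 d.
Difference = |142.857 − 32.787| = 110.070 ≈ 110.1 days.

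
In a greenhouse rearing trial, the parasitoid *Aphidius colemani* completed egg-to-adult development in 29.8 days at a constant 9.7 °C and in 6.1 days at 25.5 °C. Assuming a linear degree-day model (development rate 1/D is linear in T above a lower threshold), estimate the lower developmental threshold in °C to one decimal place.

Under the model K = D·(T − T_b), so D₁·(T₁ − T_b) = D₂·(T₂ − T_b).
29.8·(9.7 − T_b) = 6.1·(25.5 − T_b)
T_b = (29.8·9.7 − 6.1·25.5) / (29.8 − 6.1) = 133.51 / 23.7 = 5.633 °C ≈ 5.6 °C.

5.6 °C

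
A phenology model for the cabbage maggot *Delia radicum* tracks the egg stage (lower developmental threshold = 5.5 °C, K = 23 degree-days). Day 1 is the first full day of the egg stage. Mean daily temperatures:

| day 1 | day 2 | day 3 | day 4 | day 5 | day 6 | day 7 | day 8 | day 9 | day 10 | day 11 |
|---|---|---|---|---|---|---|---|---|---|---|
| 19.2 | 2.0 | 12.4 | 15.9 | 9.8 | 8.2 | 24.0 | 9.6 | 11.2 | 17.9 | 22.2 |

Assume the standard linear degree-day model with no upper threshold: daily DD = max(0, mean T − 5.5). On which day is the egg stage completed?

day 4

Daily DD above 5.5 °C: 13.7, 0.0, 6.9, 10.4, 4.3, 2.7, 18.5, 4.1, 5.7, 12.4, 16.7.
Cumulative: 13.7, 13.7, 20.6, 31.0, 35.3, 38.0, 56.5, 60.6, 66.3, 78.7, 95.4.
The total first reaches 23 DD on day 4.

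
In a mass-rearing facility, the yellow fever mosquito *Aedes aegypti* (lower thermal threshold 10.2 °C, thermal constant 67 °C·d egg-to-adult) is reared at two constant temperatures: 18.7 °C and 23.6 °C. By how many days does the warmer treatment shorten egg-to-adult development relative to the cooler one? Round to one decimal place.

At 18.7 °C: 67 / (18.7 − 10.2) = 67 / 8.5 = 7.882 d.
At 23.6 °C: 67 / (23.6 − 10.2) = 67 / 13.4 = 5.000 d.
Difference = |7.882 − 5.000| = 2.882 ≈ 2.9 days.

2.9 days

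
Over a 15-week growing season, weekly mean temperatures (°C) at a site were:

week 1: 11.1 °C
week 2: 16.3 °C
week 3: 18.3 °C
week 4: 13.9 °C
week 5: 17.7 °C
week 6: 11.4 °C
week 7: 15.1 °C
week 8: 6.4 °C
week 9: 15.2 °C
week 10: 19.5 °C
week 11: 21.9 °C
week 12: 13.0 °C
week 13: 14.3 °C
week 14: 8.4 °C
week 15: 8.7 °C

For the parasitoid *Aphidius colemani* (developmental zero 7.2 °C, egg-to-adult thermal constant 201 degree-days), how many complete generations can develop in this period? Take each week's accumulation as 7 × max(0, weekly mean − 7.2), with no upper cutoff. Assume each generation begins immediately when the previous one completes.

3 generations

Weekly DD (7 × max(0, T̄ − 7.2)): 27.3, 63.7, 77.7, 46.9, 73.5, 29.4, 55.3, 0.0, 56.0, 86.1, 102.9, 40.6, 49.7, 8.4, 10.5.
Season total = 728.0 DD.
Complete generations = ⌊728.0 / 201⌋ = 3.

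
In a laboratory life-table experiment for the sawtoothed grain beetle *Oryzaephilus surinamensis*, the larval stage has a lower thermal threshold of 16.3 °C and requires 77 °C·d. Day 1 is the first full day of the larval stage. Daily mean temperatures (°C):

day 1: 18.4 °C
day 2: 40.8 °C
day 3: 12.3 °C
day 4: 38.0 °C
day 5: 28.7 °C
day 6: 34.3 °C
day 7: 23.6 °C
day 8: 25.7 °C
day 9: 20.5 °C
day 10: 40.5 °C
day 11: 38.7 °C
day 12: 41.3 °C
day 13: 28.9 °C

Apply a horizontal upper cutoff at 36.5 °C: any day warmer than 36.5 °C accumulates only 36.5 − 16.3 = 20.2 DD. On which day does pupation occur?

day 7

Daily DD above 16.3 °C (capped at 20.2): 2.1, 20.2, 0.0, 20.2, 12.4, 18.0, 7.3, 9.4, 4.2, 20.2, 20.2, 20.2, 12.6.
Cumulative: 2.1, 22.3, 22.3, 42.5, 54.9, 72.9, 80.2, 89.6, 93.8, 114.0, 134.2, 154.4, 167.0.
The total first reaches 77 DD on day 7.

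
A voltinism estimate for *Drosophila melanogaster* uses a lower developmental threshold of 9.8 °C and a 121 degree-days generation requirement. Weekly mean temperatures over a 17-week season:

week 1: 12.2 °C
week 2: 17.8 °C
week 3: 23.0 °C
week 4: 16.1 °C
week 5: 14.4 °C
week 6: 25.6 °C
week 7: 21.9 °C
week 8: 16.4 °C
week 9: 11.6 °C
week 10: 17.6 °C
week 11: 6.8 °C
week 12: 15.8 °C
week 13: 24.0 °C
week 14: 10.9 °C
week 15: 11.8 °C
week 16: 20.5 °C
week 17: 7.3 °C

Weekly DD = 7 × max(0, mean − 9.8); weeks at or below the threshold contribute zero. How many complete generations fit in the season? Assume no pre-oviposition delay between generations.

6 generations

Weekly DD (7 × max(0, T̄ − 9.8)): 16.8, 56.0, 92.4, 44.1, 32.2, 110.6, 84.7, 46.2, 12.6, 54.6, 0.0, 42.0, 99.4, 7.7, 14.0, 74.9, 0.0.
Season total = 788.2 DD.
Complete generations = ⌊788.2 / 121⌋ = 6.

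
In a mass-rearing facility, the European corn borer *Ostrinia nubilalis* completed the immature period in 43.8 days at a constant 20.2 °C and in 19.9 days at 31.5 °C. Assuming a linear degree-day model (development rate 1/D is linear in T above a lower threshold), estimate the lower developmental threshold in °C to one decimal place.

Under the model K = D·(T − T_b), so D₁·(T₁ − T_b) = D₂·(T₂ − T_b).
43.8·(20.2 − T_b) = 19.9·(31.5 − T_b)
T_b = (43.8·20.2 − 19.9·31.5) / (43.8 − 19.9) = 257.91 / 23.9 = 10.791 °C ≈ 10.8 °C.

10.8 °C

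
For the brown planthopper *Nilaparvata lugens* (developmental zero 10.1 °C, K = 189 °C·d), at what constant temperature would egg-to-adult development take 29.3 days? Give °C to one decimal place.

Required daily accumulation = 189 / 29.3 = 6.451 DD/day.
T = T_base + 6.451 = 10.1 + 6.451 = 16.551 ≈ 16.6 °C.

16.6 °C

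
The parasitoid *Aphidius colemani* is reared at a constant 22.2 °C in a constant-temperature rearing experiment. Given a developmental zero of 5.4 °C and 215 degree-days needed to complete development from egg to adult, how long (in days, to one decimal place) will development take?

Daily accumulation = 22.2 − 5.4 = 16.8 DD/day.
Duration = 215 / 16.8 = 12.798 ≈ 12.8 days.

12.8 days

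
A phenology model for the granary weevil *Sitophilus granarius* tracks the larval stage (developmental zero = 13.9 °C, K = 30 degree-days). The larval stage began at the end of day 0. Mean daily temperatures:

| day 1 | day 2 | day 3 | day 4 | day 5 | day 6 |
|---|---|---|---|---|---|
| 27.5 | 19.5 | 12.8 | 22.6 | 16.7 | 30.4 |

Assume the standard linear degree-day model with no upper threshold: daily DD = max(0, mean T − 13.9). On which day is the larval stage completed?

day 5

Daily DD above 13.9 °C: 13.6, 5.6, 0.0, 8.7, 2.8, 16.5.
Cumulative: 13.6, 19.2, 19.2, 27.9, 30.7, 47.2.
The total first reaches 30 DD on day 5.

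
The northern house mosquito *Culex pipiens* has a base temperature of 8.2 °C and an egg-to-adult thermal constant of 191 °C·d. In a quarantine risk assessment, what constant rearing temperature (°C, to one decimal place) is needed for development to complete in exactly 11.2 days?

Required daily accumulation = 191 / 11.2 = 17.054 DD/day.
T = T_base + 17.054 = 8.2 + 17.054 = 25.254 ≈ 25.3 °C.

25.3 °C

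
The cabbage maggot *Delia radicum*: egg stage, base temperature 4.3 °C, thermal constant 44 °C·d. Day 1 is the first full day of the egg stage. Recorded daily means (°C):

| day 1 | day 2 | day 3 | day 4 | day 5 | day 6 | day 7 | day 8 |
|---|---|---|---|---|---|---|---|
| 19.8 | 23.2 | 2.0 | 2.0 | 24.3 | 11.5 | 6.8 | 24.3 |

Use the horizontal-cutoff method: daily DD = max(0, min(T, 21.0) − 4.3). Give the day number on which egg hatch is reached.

Daily DD above 4.3 °C (capped at 16.7): 15.5, 16.7, 0.0, 0.0, 16.7, 7.2, 2.5, 16.7.
Cumulative: 15.5, 32.2, 32.2, 32.2, 48.9, 56.1, 58.6, 75.3.
The total first reaches 44 DD on day 5.

day 5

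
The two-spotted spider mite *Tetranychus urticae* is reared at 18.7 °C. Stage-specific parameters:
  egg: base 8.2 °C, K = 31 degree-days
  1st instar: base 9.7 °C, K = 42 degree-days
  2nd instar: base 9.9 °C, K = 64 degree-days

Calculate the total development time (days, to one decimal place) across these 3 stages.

egg: 31 / (18.7 − 8.2) = 31 / 10.5 = 2.952 d.
1st instar: 42 / (18.7 − 9.7) = 42 / 9.0 = 4.667 d.
2nd instar: 64 / (18.7 − 9.9) = 64 / 8.8 = 7.273 d.
Sum = 14.892 ≈ 14.9 days.

14.9 days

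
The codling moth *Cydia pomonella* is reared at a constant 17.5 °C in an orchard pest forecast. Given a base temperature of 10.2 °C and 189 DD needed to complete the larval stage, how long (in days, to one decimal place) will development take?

Daily accumulation = 17.5 − 10.2 = 7.3 DD/day.
Duration = 189 / 7.3 = 25.890 ≈ 25.9 days.

25.9 days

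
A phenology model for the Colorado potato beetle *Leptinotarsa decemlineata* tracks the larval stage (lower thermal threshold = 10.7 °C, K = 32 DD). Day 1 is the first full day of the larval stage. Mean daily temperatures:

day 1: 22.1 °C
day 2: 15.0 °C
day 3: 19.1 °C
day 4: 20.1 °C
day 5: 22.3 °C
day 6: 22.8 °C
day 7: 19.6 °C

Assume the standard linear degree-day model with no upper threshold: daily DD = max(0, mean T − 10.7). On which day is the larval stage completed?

Daily DD above 10.7 °C: 11.4, 4.3, 8.4, 9.4, 11.6, 12.1, 8.9.
Cumulative: 11.4, 15.7, 24.1, 33.5, 45.1, 57.2, 66.1.
The total first reaches 32 DD on day 4.

day 4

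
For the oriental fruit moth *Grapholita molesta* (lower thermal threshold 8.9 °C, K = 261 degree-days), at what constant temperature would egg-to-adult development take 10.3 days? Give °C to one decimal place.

34.2 °C

Required daily accumulation = 261 / 10.3 = 25.340 DD/day.
T = T_base + 25.340 = 8.9 + 25.340 = 34.240 ≈ 34.2 °C.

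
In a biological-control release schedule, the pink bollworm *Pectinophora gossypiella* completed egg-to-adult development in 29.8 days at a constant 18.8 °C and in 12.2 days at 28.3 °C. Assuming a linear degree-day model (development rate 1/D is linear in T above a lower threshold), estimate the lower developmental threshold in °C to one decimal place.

12.2 °C

Under the model K = D·(T − T_b), so D₁·(T₁ − T_b) = D₂·(T₂ − T_b).
29.8·(18.8 − T_b) = 12.2·(28.3 − T_b)
T_b = (29.8·18.8 − 12.2·28.3) / (29.8 − 12.2) = 214.98 / 17.6 = 12.215 °C ≈ 12.2 °C.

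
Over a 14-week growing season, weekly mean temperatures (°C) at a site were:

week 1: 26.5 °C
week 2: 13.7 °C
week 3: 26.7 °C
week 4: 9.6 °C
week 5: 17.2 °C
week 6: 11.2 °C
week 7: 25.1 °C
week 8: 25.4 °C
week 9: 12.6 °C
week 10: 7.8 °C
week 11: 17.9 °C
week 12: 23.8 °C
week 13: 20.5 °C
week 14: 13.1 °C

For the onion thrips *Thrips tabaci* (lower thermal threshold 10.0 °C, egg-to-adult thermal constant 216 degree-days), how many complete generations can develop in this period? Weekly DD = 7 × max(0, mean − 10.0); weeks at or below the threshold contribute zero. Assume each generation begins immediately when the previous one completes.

3 generations

Weekly DD (7 × max(0, T̄ − 10.0)): 115.5, 25.9, 116.9, 0.0, 50.4, 8.4, 105.7, 107.8, 18.2, 0.0, 55.3, 96.6, 73.5, 21.7.
Season total = 795.9 DD.
Complete generations = ⌊795.9 / 216⌋ = 3.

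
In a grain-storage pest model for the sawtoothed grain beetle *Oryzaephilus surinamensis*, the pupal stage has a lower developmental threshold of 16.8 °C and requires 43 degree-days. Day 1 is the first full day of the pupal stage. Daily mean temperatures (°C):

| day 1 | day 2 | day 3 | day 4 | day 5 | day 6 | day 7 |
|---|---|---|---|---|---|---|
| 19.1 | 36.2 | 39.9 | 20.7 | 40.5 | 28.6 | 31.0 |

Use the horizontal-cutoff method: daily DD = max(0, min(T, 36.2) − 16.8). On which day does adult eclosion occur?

day 4

Daily DD above 16.8 °C (capped at 19.4): 2.3, 19.4, 19.4, 3.9, 19.4, 11.8, 14.2.
Cumulative: 2.3, 21.7, 41.1, 45.0, 64.4, 76.2, 90.4.
The total first reaches 43 DD on day 4.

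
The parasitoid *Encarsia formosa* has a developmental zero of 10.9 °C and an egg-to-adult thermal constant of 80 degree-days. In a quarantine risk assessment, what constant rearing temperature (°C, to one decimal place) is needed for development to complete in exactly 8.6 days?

20.2 °C

Required daily accumulation = 80 / 8.6 = 9.302 DD/day.
T = T_base + 9.302 = 10.9 + 9.302 = 20.202 ≈ 20.2 °C.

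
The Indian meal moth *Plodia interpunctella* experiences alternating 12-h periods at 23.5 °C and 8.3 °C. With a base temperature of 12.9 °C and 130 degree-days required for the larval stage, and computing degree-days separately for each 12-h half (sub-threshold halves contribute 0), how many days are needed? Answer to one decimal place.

24.5 days

Day half: max(0, 23.5 − 12.9) × 0.5 = 10.6 × 0.5 = 5.30 DD.
Night half: max(0, 8.3 − 12.9) × 0.5 = 0.0 × 0.5 = 0.00 DD.
Per 24 h: 5.30 DD/day.
Duration = 130 / 5.30 = 24.528 ≈ 24.5 days.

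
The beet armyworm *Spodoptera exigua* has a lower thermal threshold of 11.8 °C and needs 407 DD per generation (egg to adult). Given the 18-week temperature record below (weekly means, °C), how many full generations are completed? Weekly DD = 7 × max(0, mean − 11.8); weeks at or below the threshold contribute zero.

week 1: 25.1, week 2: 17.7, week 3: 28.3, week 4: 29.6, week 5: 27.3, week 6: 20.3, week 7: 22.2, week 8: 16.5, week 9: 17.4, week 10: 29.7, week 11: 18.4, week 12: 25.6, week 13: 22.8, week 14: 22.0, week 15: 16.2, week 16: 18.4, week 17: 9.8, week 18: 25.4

Weekly DD (7 × max(0, T̄ − 11.8)): 93.1, 41.3, 115.5, 124.6, 108.5, 59.5, 72.8, 32.9, 39.2, 125.3, 46.2, 96.6, 77.0, 71.4, 30.8, 46.2, 0.0, 95.2.
Season total = 1276.1 DD.
Complete generations = ⌊1276.1 / 407⌋ = 3.

3 generations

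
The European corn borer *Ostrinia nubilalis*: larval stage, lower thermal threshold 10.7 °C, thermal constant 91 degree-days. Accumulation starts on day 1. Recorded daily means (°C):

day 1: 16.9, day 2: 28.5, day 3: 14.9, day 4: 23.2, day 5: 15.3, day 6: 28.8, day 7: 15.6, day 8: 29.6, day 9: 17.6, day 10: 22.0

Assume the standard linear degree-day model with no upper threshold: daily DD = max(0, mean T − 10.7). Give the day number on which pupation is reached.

day 9

Daily DD above 10.7 °C: 6.2, 17.8, 4.2, 12.5, 4.6, 18.1, 4.9, 18.9, 6.9, 11.3.
Cumulative: 6.2, 24.0, 28.2, 40.7, 45.3, 63.4, 68.3, 87.2, 94.1, 105.4.
The total first reaches 91 DD on day 9.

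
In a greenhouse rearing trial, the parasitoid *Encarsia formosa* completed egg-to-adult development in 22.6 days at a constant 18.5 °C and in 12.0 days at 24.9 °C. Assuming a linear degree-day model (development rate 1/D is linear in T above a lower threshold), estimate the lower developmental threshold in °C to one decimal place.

11.3 °C

Under the model K = D·(T − T_b), so D₁·(T₁ − T_b) = D₂·(T₂ − T_b).
22.6·(18.5 − T_b) = 12.0·(24.9 − T_b)
T_b = (22.6·18.5 − 12.0·24.9) / (22.6 − 12.0) = 119.30 / 10.6 = 11.255 °C ≈ 11.3 °C.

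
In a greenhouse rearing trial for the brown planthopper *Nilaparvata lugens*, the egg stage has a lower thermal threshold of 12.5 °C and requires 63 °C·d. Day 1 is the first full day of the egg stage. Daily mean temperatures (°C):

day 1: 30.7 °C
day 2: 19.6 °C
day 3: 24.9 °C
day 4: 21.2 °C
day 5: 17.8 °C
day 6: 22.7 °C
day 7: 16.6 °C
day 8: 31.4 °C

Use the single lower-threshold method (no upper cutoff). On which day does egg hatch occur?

day 7

Daily DD above 12.5 °C: 18.2, 7.1, 12.4, 8.7, 5.3, 10.2, 4.1, 18.9.
Cumulative: 18.2, 25.3, 37.7, 46.4, 51.7, 61.9, 66.0, 84.9.
The total first reaches 63 DD on day 7.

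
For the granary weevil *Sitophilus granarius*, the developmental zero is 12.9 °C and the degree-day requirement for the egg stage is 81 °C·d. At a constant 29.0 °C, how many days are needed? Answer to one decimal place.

5.0 days

Daily accumulation = 29.0 − 12.9 = 16.1 DD/day.
Duration = 81 / 16.1 = 5.031 ≈ 5.0 days.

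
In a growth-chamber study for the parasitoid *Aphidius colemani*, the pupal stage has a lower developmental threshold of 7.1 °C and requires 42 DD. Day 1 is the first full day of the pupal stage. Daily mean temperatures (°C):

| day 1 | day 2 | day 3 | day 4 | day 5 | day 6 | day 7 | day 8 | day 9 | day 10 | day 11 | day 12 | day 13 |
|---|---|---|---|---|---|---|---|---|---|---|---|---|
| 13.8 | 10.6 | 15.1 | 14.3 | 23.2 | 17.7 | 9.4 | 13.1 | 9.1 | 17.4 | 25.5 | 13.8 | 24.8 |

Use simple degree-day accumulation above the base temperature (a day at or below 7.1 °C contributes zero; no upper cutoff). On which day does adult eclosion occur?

Daily DD above 7.1 °C: 6.7, 3.5, 8.0, 7.2, 16.1, 10.6, 2.3, 6.0, 2.0, 10.3, 18.4, 6.7, 17.7.
Cumulative: 6.7, 10.2, 18.2, 25.4, 41.5, 52.1, 54.4, 60.4, 62.4, 72.7, 91.1, 97.8, 115.5.
The total first reaches 42 DD on day 6.

day 6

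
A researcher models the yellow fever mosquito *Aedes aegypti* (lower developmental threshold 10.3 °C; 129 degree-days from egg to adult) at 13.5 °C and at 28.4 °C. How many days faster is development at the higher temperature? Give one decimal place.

At 13.5 °C: 129 / (13.5 − 10.3) = 129 / 3.2 = 40.313 d.
At 28.4 °C: 129 / (28.4 − 10.3) = 129 / 18.1 = 7.127 d.
Difference = |40.313 − 7.127| = 33.185 ≈ 33.2 days.

33.2 days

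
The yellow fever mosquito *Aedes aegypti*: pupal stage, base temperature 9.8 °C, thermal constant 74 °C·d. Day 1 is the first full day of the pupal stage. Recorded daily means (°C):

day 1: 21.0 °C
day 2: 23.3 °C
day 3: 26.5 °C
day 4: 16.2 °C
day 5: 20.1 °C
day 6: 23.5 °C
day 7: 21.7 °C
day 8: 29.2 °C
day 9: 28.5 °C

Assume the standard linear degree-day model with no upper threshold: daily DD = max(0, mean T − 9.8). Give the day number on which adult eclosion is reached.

Daily DD above 9.8 °C: 11.2, 13.5, 16.7, 6.4, 10.3, 13.7, 11.9, 19.4, 18.7.
Cumulative: 11.2, 24.7, 41.4, 47.8, 58.1, 71.8, 83.7, 103.1, 121.8.
The total first reaches 74 DD on day 7.

day 7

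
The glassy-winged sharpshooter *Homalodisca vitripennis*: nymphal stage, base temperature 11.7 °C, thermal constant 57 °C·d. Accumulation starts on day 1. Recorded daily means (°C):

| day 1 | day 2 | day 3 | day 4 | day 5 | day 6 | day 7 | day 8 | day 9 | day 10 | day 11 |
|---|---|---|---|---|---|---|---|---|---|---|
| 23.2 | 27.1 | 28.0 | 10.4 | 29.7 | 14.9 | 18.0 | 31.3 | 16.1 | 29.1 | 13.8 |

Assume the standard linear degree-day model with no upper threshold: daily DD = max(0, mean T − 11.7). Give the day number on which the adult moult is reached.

Daily DD above 11.7 °C: 11.5, 15.4, 16.3, 0.0, 18.0, 3.2, 6.3, 19.6, 4.4, 17.4, 2.1.
Cumulative: 11.5, 26.9, 43.2, 43.2, 61.2, 64.4, 70.7, 90.3, 94.7, 112.1, 114.2.
The total first reaches 57 DD on day 5.

day 5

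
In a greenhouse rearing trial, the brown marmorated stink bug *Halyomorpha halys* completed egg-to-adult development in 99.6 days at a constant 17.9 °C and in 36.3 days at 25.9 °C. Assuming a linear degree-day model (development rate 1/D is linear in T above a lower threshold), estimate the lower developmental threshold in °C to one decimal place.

13.3 °C

Under the model K = D·(T − T_b), so D₁·(T₁ − T_b) = D₂·(T₂ − T_b).
99.6·(17.9 − T_b) = 36.3·(25.9 − T_b)
T_b = (99.6·17.9 − 36.3·25.9) / (99.6 − 36.3) = 842.67 / 63.3 = 13.312 °C ≈ 13.3 °C.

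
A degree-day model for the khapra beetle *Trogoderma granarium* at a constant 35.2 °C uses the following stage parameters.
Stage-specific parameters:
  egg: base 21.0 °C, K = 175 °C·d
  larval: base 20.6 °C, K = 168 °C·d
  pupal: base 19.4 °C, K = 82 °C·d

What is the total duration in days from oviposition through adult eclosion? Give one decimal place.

29.0 days

egg: 175 / (35.2 − 21.0) = 175 / 14.2 = 12.324 d.
larval: 168 / (35.2 − 20.6) = 168 / 14.6 = 11.507 d.
pupal: 82 / (35.2 − 19.4) = 82 / 15.8 = 5.190 d.
Sum = 29.021 ≈ 29.0 days.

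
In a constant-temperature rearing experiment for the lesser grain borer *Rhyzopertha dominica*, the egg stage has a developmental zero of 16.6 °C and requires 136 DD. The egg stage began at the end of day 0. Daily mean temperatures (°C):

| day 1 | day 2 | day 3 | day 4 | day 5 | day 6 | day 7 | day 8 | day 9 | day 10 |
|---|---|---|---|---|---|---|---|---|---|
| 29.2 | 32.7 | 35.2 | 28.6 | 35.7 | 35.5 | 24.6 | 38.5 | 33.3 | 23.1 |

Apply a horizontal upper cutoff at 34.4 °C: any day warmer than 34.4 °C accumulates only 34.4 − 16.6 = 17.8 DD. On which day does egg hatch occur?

day 9

Daily DD above 16.6 °C (capped at 17.8): 12.6, 16.1, 17.8, 12.0, 17.8, 17.8, 8.0, 17.8, 16.7, 6.5.
Cumulative: 12.6, 28.7, 46.5, 58.5, 76.3, 94.1, 102.1, 119.9, 136.6, 143.1.
The total first reaches 136 DD on day 9.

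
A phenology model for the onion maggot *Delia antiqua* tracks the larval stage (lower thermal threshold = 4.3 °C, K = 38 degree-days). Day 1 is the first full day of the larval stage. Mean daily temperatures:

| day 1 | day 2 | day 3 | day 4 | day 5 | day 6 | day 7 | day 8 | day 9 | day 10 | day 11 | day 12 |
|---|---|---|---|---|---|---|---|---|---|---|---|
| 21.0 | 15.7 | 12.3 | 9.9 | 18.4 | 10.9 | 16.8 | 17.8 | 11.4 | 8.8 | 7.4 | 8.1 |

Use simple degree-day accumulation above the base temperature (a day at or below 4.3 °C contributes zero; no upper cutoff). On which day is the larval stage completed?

Daily DD above 4.3 °C: 16.7, 11.4, 8.0, 5.6, 14.1, 6.6, 12.5, 13.5, 7.1, 4.5, 3.1, 3.8.
Cumulative: 16.7, 28.1, 36.1, 41.7, 55.8, 62.4, 74.9, 88.4, 95.5, 100.0, 103.1, 106.9.
The total first reaches 38 DD on day 4.

day 4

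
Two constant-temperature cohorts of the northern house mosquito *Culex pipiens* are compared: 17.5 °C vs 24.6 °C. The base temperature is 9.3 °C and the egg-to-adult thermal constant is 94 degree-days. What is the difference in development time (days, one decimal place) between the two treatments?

5.3 days

At 17.5 °C: 94 / (17.5 − 9.3) = 94 / 8.2 = 11.463 d.
At 24.6 °C: 94 / (24.6 − 9.3) = 94 / 15.3 = 6.144 d.
Difference = |11.463 − 6.144| = 5.320 ≈ 5.3 days.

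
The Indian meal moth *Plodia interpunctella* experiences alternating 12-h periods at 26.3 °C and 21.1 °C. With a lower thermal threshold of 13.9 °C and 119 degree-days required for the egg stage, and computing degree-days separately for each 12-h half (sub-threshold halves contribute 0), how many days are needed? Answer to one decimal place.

Day half: max(0, 26.3 − 13.9) × 0.5 = 12.4 × 0.5 = 6.20 DD.
Night half: max(0, 21.1 − 13.9) × 0.5 = 7.2 × 0.5 = 3.60 DD.
Per 24 h: 9.80 DD/day.
Duration = 119 / 9.80 = 12.143 ≈ 12.1 days.

12.1 days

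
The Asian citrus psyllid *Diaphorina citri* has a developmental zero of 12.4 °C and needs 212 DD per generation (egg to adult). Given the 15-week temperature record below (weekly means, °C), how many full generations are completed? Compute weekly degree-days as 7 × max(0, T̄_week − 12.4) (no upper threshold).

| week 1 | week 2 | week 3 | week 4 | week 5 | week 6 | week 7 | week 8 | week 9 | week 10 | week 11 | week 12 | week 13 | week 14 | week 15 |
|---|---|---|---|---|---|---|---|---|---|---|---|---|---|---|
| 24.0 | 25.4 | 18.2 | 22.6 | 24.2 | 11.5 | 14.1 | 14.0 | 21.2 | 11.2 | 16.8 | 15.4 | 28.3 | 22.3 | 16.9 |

3 generations

Weekly DD (7 × max(0, T̄ − 12.4)): 81.2, 91.0, 40.6, 71.4, 82.6, 0.0, 11.9, 11.2, 61.6, 0.0, 30.8, 21.0, 111.3, 69.3, 31.5.
Season total = 715.4 DD.
Complete generations = ⌊715.4 / 212⌋ = 3.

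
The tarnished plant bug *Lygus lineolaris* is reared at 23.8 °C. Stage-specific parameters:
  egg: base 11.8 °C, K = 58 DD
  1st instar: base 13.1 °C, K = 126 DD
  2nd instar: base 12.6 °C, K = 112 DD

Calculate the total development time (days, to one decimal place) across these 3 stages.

26.6 days

egg: 58 / (23.8 − 11.8) = 58 / 12.0 = 4.833 d.
1st instar: 126 / (23.8 − 13.1) = 126 / 10.7 = 11.776 d.
2nd instar: 112 / (23.8 − 12.6) = 112 / 11.2 = 10.000 d.
Sum = 26.609 ≈ 26.6 days.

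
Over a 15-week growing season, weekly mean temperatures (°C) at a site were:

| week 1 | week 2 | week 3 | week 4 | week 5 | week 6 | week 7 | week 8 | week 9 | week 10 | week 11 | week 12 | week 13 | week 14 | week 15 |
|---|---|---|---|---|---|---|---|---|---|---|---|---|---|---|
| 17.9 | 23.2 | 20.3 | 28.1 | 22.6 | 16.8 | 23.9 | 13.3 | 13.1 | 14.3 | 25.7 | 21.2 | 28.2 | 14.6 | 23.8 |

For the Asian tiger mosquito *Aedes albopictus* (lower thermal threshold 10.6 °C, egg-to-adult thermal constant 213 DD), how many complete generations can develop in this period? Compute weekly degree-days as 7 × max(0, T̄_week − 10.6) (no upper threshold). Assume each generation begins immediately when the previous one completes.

4 generations

Weekly DD (7 × max(0, T̄ − 10.6)): 51.1, 88.2, 67.9, 122.5, 84.0, 43.4, 93.1, 18.9, 17.5, 25.9, 105.7, 74.2, 123.2, 28.0, 92.4.
Season total = 1036.0 DD.
Complete generations = ⌊1036.0 / 213⌋ = 4.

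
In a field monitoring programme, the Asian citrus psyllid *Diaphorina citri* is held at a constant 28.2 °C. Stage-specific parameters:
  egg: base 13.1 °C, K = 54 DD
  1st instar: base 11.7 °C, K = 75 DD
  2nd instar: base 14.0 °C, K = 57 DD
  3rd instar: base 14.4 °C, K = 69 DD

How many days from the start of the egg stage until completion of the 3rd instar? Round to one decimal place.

17.1 days

egg: 54 / (28.2 − 13.1) = 54 / 15.1 = 3.576 d.
1st instar: 75 / (28.2 − 11.7) = 75 / 16.5 = 4.545 d.
2nd instar: 57 / (28.2 − 14.0) = 57 / 14.2 = 4.014 d.
3rd instar: 69 / (28.2 − 14.4) = 69 / 13.8 = 5.000 d.
Sum = 17.136 ≈ 17.1 days.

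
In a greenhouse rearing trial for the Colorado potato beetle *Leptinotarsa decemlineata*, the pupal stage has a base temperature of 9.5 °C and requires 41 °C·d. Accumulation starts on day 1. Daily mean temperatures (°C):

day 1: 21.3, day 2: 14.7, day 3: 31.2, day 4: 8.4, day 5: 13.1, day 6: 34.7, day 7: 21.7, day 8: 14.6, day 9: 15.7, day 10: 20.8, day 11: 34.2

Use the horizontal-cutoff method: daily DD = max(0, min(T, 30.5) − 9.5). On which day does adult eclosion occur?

Daily DD above 9.5 °C (capped at 21.0): 11.8, 5.2, 21.0, 0.0, 3.6, 21.0, 12.2, 5.1, 6.2, 11.3, 21.0.
Cumulative: 11.8, 17.0, 38.0, 38.0, 41.6, 62.6, 74.8, 79.9, 86.1, 97.4, 118.4.
The total first reaches 41 DD on day 5.

day 5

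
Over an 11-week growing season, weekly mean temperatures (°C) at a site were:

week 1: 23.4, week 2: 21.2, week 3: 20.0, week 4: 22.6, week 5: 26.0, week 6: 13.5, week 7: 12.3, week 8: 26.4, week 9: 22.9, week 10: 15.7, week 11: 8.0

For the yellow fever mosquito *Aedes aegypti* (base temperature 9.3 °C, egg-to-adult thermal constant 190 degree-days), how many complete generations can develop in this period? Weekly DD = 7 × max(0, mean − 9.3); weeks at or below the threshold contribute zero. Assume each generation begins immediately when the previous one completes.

4 generations

Weekly DD (7 × max(0, T̄ − 9.3)): 98.7, 83.3, 74.9, 93.1, 116.9, 29.4, 21.0, 119.7, 95.2, 44.8, 0.0.
Season total = 777.0 DD.
Complete generations = ⌊777.0 / 190⌋ = 4.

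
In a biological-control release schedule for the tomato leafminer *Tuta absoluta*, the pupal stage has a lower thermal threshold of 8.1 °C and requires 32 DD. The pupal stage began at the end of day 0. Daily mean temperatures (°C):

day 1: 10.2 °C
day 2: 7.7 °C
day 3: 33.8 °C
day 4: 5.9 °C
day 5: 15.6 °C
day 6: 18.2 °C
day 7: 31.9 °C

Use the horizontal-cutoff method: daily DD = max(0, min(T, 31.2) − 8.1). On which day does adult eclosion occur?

day 5

Daily DD above 8.1 °C (capped at 23.1): 2.1, 0.0, 23.1, 0.0, 7.5, 10.1, 23.1.
Cumulative: 2.1, 2.1, 25.2, 25.2, 32.7, 42.8, 65.9.
The total first reaches 32 DD on day 5.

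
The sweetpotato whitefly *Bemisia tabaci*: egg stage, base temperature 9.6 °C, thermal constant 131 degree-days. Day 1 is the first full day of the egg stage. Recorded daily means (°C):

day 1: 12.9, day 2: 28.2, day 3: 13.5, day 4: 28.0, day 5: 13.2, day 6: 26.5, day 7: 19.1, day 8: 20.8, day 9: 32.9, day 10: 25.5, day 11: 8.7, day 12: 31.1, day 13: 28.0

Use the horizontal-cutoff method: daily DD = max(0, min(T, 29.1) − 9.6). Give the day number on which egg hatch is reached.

day 12

Daily DD above 9.6 °C (capped at 19.5): 3.3, 18.6, 3.9, 18.4, 3.6, 16.9, 9.5, 11.2, 19.5, 15.9, 0.0, 19.5, 18.4.
Cumulative: 3.3, 21.9, 25.8, 44.2, 47.8, 64.7, 74.2, 85.4, 104.9, 120.8, 120.8, 140.3, 158.7.
The total first reaches 131 DD on day 12.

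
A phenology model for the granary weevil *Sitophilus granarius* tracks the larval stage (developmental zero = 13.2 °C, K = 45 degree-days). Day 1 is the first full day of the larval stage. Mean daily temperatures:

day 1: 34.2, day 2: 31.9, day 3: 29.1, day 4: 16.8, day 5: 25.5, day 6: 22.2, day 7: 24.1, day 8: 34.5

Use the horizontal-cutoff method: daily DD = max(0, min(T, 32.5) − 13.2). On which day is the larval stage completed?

day 3

Daily DD above 13.2 °C (capped at 19.3): 19.3, 18.7, 15.9, 3.6, 12.3, 9.0, 10.9, 19.3.
Cumulative: 19.3, 38.0, 53.9, 57.5, 69.8, 78.8, 89.7, 109.0.
The total first reaches 45 DD on day 3.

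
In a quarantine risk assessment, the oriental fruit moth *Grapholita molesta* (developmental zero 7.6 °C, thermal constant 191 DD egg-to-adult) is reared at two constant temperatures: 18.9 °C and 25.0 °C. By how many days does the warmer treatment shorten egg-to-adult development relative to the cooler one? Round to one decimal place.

5.9 days

At 18.9 °C: 191 / (18.9 − 7.6) = 191 / 11.3 = 16.903 d.
At 25.0 °C: 191 / (25.0 − 7.6) = 191 / 17.4 = 10.977 d.
Difference = |16.903 − 10.977| = 5.926 ≈ 5.9 days.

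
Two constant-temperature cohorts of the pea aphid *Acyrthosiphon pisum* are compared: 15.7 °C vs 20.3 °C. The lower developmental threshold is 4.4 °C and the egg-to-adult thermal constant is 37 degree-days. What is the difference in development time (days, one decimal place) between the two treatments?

0.9 days

At 15.7 °C: 37 / (15.7 − 4.4) = 37 / 11.3 = 3.274 d.
At 20.3 °C: 37 / (20.3 − 4.4) = 37 / 15.9 = 2.327 d.
Difference = |3.274 − 2.327| = 0.947 ≈ 0.9 days.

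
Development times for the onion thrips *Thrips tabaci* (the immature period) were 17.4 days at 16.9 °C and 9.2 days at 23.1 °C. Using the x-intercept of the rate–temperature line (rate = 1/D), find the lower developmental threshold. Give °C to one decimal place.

Equal thermal constants: D₁(T₁ − T_b) = D₂(T₂ − T_b).
17.4·(16.9 − T_b) = 9.2·(23.1 − T_b)
T_b = (17.4·16.9 − 9.2·23.1) / (17.4 − 9.2) = 81.54 / 8.2 = 9.944 °C ≈ 9.9 °C.

9.9 °C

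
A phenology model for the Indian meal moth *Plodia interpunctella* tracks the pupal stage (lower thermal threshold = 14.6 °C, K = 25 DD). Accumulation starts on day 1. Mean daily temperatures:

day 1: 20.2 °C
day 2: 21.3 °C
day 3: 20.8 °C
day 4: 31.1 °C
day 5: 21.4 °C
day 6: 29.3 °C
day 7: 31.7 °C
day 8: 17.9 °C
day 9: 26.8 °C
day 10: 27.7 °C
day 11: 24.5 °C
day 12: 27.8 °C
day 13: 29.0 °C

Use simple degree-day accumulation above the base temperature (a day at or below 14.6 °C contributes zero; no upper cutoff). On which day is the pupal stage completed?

Daily DD above 14.6 °C: 5.6, 6.7, 6.2, 16.5, 6.8, 14.7, 17.1, 3.3, 12.2, 13.1, 9.9, 13.2, 14.4.
Cumulative: 5.6, 12.3, 18.5, 35.0, 41.8, 56.5, 73.6, 76.9, 89.1, 102.2, 112.1, 125.3, 139.7.
The total first reaches 25 DD on day 4.

day 4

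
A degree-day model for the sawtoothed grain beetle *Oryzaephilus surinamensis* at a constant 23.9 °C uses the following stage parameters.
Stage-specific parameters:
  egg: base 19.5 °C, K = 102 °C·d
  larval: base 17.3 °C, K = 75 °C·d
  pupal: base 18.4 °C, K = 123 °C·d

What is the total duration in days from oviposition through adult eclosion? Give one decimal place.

egg: 102 / (23.9 − 19.5) = 102 / 4.4 = 23.182 d.
larval: 75 / (23.9 − 17.3) = 75 / 6.6 = 11.364 d.
pupal: 123 / (23.9 − 18.4) = 123 / 5.5 = 22.364 d.
Sum = 56.909 ≈ 56.9 days.

56.9 days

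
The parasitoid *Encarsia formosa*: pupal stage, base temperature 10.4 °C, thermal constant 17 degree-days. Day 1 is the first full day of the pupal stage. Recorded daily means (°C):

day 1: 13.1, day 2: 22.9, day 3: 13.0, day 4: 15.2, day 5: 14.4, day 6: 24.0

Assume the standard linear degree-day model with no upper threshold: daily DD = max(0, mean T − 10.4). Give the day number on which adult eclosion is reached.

Daily DD above 10.4 °C: 2.7, 12.5, 2.6, 4.8, 4.0, 13.6.
Cumulative: 2.7, 15.2, 17.8, 22.6, 26.6, 40.2.
The total first reaches 17 DD on day 3.

day 3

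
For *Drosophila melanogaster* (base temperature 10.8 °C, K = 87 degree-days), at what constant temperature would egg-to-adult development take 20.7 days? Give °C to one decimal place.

Required daily accumulation = 87 / 20.7 = 4.203 DD/day.
T = T_base + 4.203 = 10.8 + 4.203 = 15.003 ≈ 15.0 °C.

15.0 °C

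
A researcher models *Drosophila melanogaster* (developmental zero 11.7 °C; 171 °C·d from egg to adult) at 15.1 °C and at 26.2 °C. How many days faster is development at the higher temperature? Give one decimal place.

At 15.1 °C: 171 / (15.1 − 11.7) = 171 / 3.4 = 50.294 d.
At 26.2 °C: 171 / (26.2 − 11.7) = 171 / 14.5 = 11.793 d.
Difference = |50.294 − 11.793| = 38.501 ≈ 38.5 days.

38.5 days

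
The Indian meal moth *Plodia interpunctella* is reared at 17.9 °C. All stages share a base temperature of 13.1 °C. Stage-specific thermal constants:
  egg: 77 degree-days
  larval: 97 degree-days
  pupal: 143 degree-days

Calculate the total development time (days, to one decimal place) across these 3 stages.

66.0 days

Daily accumulation at 17.9 °C = 17.9 − 13.1 = 4.8 DD/day.
Total K = 77 + 97 + 143 = 317 DD.
Total duration = 317 / 4.8 = 66.042 ≈ 66.0 days.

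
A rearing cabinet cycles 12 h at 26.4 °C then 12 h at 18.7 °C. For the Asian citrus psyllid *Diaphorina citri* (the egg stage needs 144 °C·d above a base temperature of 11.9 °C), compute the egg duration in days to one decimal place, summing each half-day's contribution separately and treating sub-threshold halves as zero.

Day half: max(0, 26.4 − 11.9) × 0.5 = 14.5 × 0.5 = 7.25 DD.
Night half: max(0, 18.7 − 11.9) × 0.5 = 6.8 × 0.5 = 3.40 DD.
Per 24 h: 10.65 DD/day.
Duration = 144 / 10.65 = 13.521 ≈ 13.5 days.

13.5 days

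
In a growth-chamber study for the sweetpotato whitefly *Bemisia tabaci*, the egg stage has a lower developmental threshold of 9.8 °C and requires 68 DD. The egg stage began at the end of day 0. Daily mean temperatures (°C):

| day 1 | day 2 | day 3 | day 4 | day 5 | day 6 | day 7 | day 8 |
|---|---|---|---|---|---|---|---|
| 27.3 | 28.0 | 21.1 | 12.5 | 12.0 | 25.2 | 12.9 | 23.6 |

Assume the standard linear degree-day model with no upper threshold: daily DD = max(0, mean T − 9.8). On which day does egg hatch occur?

day 7

Daily DD above 9.8 °C: 17.5, 18.2, 11.3, 2.7, 2.2, 15.4, 3.1, 13.8.
Cumulative: 17.5, 35.7, 47.0, 49.7, 51.9, 67.3, 70.4, 84.2.
The total first reaches 68 DD on day 7.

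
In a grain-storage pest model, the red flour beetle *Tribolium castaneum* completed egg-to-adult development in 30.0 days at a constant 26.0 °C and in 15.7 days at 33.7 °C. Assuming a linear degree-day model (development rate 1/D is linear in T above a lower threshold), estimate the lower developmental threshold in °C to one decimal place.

Equal thermal constants: D₁(T₁ − T_b) = D₂(T₂ − T_b).
30.0·(26.0 − T_b) = 15.7·(33.7 − T_b)
T_b = (30.0·26.0 − 15.7·33.7) / (30.0 − 15.7) = 250.91 / 14.3 = 17.546 °C ≈ 17.5 °C.

17.5 °C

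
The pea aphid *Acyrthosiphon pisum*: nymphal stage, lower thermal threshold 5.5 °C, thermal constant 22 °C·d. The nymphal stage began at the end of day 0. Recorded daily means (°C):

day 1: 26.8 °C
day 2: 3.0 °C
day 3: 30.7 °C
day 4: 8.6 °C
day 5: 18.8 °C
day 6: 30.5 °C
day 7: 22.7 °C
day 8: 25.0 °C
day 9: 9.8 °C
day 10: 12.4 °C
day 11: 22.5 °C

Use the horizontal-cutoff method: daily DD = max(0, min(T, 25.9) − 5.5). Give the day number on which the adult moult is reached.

day 3

Daily DD above 5.5 °C (capped at 20.4): 20.4, 0.0, 20.4, 3.1, 13.3, 20.4, 17.2, 19.5, 4.3, 6.9, 17.0.
Cumulative: 20.4, 20.4, 40.8, 43.9, 57.2, 77.6, 94.8, 114.3, 118.6, 125.5, 142.5.
The total first reaches 22 DD on day 3.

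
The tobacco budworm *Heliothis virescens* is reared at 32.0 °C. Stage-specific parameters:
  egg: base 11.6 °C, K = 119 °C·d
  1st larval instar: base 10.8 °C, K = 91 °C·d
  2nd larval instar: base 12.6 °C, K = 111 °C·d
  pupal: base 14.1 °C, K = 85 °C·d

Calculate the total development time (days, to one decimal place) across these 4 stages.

20.6 days

egg: 119 / (32.0 − 11.6) = 119 / 20.4 = 5.833 d.
1st larval instar: 91 / (32.0 − 10.8) = 91 / 21.2 = 4.292 d.
2nd larval instar: 111 / (32.0 − 12.6) = 111 / 19.4 = 5.722 d.
pupal: 85 / (32.0 − 14.1) = 85 / 17.9 = 4.749 d.
Sum = 20.596 ≈ 20.6 days.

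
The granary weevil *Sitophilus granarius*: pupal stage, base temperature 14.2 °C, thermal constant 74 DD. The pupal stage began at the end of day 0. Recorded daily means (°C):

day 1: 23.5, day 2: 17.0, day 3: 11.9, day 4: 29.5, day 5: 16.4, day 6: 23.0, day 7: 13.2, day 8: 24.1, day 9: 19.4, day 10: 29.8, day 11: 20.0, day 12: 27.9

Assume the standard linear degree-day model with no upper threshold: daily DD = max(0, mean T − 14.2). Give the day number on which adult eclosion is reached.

day 11

Daily DD above 14.2 °C: 9.3, 2.8, 0.0, 15.3, 2.2, 8.8, 0.0, 9.9, 5.2, 15.6, 5.8, 13.7.
Cumulative: 9.3, 12.1, 12.1, 27.4, 29.6, 38.4, 38.4, 48.3, 53.5, 69.1, 74.9, 88.6.
The total first reaches 74 DD on day 11.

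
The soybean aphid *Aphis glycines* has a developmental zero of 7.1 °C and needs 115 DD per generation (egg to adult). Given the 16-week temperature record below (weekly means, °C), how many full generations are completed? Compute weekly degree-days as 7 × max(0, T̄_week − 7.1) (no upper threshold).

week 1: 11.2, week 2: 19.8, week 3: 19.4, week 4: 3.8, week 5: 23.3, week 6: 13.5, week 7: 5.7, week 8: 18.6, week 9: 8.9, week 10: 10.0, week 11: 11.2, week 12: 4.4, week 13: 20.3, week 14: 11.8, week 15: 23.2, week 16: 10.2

6 generations

Weekly DD (7 × max(0, T̄ − 7.1)): 28.7, 88.9, 86.1, 0.0, 113.4, 44.8, 0.0, 80.5, 12.6, 20.3, 28.7, 0.0, 92.4, 32.9, 112.7, 21.7.
Season total = 763.7 DD.
Complete generations = ⌊763.7 / 115⌋ = 6.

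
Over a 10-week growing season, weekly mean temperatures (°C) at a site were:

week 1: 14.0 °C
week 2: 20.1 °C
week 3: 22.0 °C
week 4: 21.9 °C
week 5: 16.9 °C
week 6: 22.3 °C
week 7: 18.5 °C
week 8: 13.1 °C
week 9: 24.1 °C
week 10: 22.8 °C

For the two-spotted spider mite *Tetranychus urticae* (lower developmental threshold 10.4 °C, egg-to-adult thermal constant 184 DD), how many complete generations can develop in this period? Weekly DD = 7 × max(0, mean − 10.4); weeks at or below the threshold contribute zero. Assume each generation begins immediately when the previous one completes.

3 generations

Weekly DD (7 × max(0, T̄ − 10.4)): 25.2, 67.9, 81.2, 80.5, 45.5, 83.3, 56.7, 18.9, 95.9, 86.8.
Season total = 641.9 DD.
Complete generations = ⌊641.9 / 184⌋ = 3.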